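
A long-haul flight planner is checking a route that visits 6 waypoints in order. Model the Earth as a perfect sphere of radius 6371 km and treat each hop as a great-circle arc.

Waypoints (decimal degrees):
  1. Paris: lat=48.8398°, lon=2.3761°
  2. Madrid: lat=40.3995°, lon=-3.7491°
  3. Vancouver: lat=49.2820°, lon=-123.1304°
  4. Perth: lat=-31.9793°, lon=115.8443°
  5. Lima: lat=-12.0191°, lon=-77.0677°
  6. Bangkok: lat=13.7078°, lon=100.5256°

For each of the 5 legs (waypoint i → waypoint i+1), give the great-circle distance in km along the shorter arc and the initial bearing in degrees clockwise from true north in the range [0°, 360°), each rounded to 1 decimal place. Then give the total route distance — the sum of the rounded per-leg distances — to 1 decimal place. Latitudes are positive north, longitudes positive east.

Leg 1: dist=1055.5 km, bearing=209.5°
Leg 2: dist=8414.2 km, bearing=324.1°
Leg 3: dist=14829.2 km, bearing=268.9°
Leg 4: dist=14933.2 km, bearing=162.2°
Leg 5: dist=19693.7 km, bearing=54.0°
Total: 58925.8 km

Leg 1: φ1=0.8524153, φ2=0.7051043, Δφ=-0.1473110, Δλ=-0.1069049 rad; a=sin²(Δφ/2)+cosφ1·cosφ2·sin²(Δλ/2)=0.0068460438; c=2·atan2(√a, √(1-a))=0.165671046; dist=6371·c=1055.490 ≈ 1055.5 km; running total=1055.5 km
Leg 1 bearing: y=sinΔλ·cosφ2=-0.08125780, x=cosφ1·sinφ2-sinφ1·cosφ2·cosΔλ=-0.14350565; θ=atan2(y, x)=-150.4800° <0 so +360° → 209.5200° ≈ 209.5°
Leg 2: φ1=0.7051043, φ2=0.8601332, Δφ=0.1550289, Δλ=-2.0835968 rad; a=sin²(Δφ/2)+cosφ1·cosφ2·sin²(Δλ/2)=0.3762536176; c=2·atan2(√a, √(1-a))=1.320704671; dist=6371·c=8414.209 ≈ 8414.2 km; running total=9469.7 km
Leg 2 bearing: y=sinΔλ·cosφ2=-0.56842910, x=cosφ1·sinφ2-sinφ1·cosφ2·cosΔλ=0.78462456; θ=atan2(y, x)=-35.9218° <0 so +360° → 324.0782° ≈ 324.1°
Leg 3: φ1=0.8601332, φ2=-0.5581441, Δφ=-1.4182772, Δλ=4.1708953 rad; a=sin²(Δφ/2)+cosφ1·cosφ2·sin²(Δλ/2)=0.8433042583; c=2·atan2(√a, √(1-a))=2.327610178; dist=6371·c=14829.204 ≈ 14829.2 km; running total=24298.9 km
Leg 3 bearing: y=sinΔλ·cosφ2=-0.72689017, x=cosφ1·sinφ2-sinφ1·cosφ2·cosΔλ=-0.01412160; θ=atan2(y, x)=-91.1130° <0 so +360° → 268.8870° ≈ 268.9°
Leg 4: φ1=-0.5581441, φ2=-0.2097729, Δφ=0.3483712, Δλ=-3.3669496 rad; a=sin²(Δφ/2)+cosφ1·cosφ2·sin²(Δλ/2)=0.8491905751; c=2·atan2(√a, √(1-a))=2.343929491; dist=6371·c=14933.175 ≈ 14933.2 km; running total=39232.1 km
Leg 4 bearing: y=sinΔλ·cosφ2=0.21855575, x=cosφ1·sinφ2-sinφ1·cosφ2·cosΔλ=-0.68154028; θ=atan2(y, x)=162.2200° ≈ 162.2°
Leg 5: φ1=-0.2097729, φ2=0.2392462, Δφ=0.4490191, Δλ=3.0995878 rad; a=sin²(Δφ/2)+cosφ1·cosφ2·sin²(Δλ/2)=0.9993637640; c=2·atan2(√a, √(1-a))=3.091139865; dist=6371·c=19693.652 ≈ 19693.7 km; running total=58925.8 km
Leg 5 bearing: y=sinΔλ·cosφ2=0.04079641, x=cosφ1·sinφ2-sinφ1·cosφ2·cosΔλ=0.02964756; θ=atan2(y, x)=53.9934° ≈ 54.0°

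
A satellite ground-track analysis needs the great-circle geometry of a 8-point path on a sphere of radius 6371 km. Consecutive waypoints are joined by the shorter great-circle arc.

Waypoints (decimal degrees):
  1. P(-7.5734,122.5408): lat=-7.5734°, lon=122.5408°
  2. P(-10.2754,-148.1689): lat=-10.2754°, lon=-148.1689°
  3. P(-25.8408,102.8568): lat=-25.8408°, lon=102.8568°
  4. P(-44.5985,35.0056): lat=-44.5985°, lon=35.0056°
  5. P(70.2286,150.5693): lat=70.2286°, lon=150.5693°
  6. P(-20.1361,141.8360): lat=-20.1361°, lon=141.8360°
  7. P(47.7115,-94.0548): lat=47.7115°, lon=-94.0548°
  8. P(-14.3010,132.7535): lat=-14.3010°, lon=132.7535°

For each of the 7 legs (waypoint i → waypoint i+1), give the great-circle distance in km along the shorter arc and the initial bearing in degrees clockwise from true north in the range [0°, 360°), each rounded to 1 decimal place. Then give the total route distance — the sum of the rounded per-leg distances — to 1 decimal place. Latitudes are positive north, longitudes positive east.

Leg 1: dist=9780.7 km, bearing=100.1°
Leg 2: dist=11356.7 km, bearing=240.5°
Leg 3: dist=6315.2 km, bearing=232.0°
Leg 4: dist=15553.8 km, bearing=28.3°
Leg 5: dist=10071.6 km, bearing=188.2°
Leg 6: dist=14178.7 km, bearing=44.6°
Leg 7: dist=14341.5 km, bearing=294.7°
Total: 81598.2 km

Leg 1: φ1=-0.1321808, φ2=-0.1793396, Δφ=-0.0471588, Δλ=-4.7247756 rad; a=sin²(Δφ/2)+cosφ1·cosφ2·sin²(Δλ/2)=0.4822044548; c=2·atan2(√a, √(1-a))=1.535197718; dist=6371·c=9780.745 ≈ 9780.7 km; running total=9780.7 km
Leg 1 bearing: y=sinΔλ·cosφ2=0.98388623, x=cosφ1·sinφ2-sinφ1·cosφ2·cosΔλ=-0.17521745; θ=atan2(y, x)=100.0978° ≈ 100.1°
Leg 2: φ1=-0.1793396, φ2=-0.4510070, Δφ=-0.2716675, Δλ=4.3812250 rad; a=sin²(Δφ/2)+cosφ1·cosφ2·sin²(Δλ/2)=0.6050941627; c=2·atan2(√a, √(1-a))=1.782563911; dist=6371·c=11356.715 ≈ 11356.7 km; running total=21137.4 km
Leg 2 bearing: y=sinΔλ·cosφ2=-0.85110621, x=cosφ1·sinφ2-sinφ1·cosφ2·cosΔλ=-0.48108116; θ=atan2(y, x)=-119.4770° <0 so +360° → 240.5230° ≈ 240.5°
Leg 3: φ1=-0.4510070, φ2=-0.7783907, Δφ=-0.3273836, Δλ=-1.1842268 rad; a=sin²(Δφ/2)+cosφ1·cosφ2·sin²(Δλ/2)=0.2261758534; c=2·atan2(√a, √(1-a))=0.991245347; dist=6371·c=6315.224 ≈ 6315.2 km; running total=27452.6 km
Leg 3 bearing: y=sinΔλ·cosφ2=-0.65950114, x=cosφ1·sinφ2-sinφ1·cosφ2·cosΔλ=-0.51491707; θ=atan2(y, x)=-127.9816° <0 so +360° → 232.0184° ≈ 232.0°
Leg 4: φ1=-0.7783907, φ2=1.2257203, Δφ=2.0041110, Δλ=2.0169671 rad; a=sin²(Δφ/2)+cosφ1·cosφ2·sin²(Δλ/2)=0.8823394019; c=2·atan2(√a, √(1-a))=2.441339076; dist=6371·c=15553.771 ≈ 15553.8 km; running total=43006.4 km
Leg 4 bearing: y=sinΔλ·cosφ2=0.30515383, x=cosφ1·sinφ2-sinφ1·cosφ2·cosΔλ=0.56758036; θ=atan2(y, x)=28.2642° ≈ 28.3°
Leg 5: φ1=1.2257203, φ2=-0.3514412, Δφ=-1.5771615, Δλ=-0.1524248 rad; a=sin²(Δφ/2)+cosφ1·cosφ2·sin²(Δλ/2)=0.5050237003; c=2·atan2(√a, √(1-a))=1.580843896; dist=6371·c=10071.556 ≈ 10071.6 km; running total=53078.0 km
Leg 5 bearing: y=sinΔλ·cosφ2=-0.14255475, x=cosφ1·sinφ2-sinφ1·cosφ2·cosΔλ=-0.98973592; θ=atan2(y, x)=-171.8039° <0 so +360° → 188.1961° ≈ 188.2°
Leg 6: φ1=-0.3514412, φ2=0.8327228, Δφ=1.1841640, Δλ=-4.1170711 rad; a=sin²(Δφ/2)+cosφ1·cosφ2·sin²(Δλ/2)=0.8044629148; c=2·atan2(√a, √(1-a))=2.225502035; dist=6371·c=14178.673 ≈ 14178.7 km; running total=67256.7 km
Leg 6 bearing: y=sinΔλ·cosφ2=0.55711145, x=cosφ1·sinφ2-sinφ1·cosφ2·cosΔλ=0.56465580; θ=atan2(y, x)=44.6147° ≈ 44.6°
Leg 7: φ1=0.8327228, φ2=-0.2495995, Δφ=-1.0823223, Δλ=3.9585516 rad; a=sin²(Δφ/2)+cosφ1·cosφ2·sin²(Δλ/2)=0.8144993702; c=2·atan2(√a, √(1-a))=2.251060917; dist=6371·c=14341.509 ≈ 14341.5 km; running total=81598.2 km
Leg 7 bearing: y=sinΔλ·cosφ2=-0.70647501, x=cosφ1·sinφ2-sinφ1·cosφ2·cosΔλ=0.32442818; θ=atan2(y, x)=-65.3344° <0 so +360° → 294.6656° ≈ 294.7°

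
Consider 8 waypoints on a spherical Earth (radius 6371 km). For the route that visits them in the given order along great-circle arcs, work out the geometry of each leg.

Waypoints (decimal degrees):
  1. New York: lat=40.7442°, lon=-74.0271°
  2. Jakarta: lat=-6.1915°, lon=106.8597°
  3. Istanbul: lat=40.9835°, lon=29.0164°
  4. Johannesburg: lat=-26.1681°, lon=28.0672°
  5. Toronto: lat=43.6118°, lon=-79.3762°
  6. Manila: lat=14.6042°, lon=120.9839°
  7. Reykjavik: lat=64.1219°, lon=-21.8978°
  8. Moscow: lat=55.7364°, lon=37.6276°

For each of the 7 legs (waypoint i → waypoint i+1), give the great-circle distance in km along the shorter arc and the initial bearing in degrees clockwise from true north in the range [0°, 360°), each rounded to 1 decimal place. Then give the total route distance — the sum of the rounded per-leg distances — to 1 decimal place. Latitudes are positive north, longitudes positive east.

Leg 1: φ1=0.7111204, φ2=-0.1080621, Δφ=-0.8191825, Δλ=3.1570702 rad; a=sin²(Δφ/2)+cosφ1·cosφ2·sin²(Δλ/2)=0.9117573250; c=2·atan2(√a, √(1-a))=2.538375226; dist=6371·c=16171.989 ≈ 16172.0 km; running total=16172.0 km
Leg 1 bearing: y=sinΔλ·cosφ2=-0.01538668, x=cosφ1·sinφ2-sinφ1·cosφ2·cosΔλ=0.56708630; θ=atan2(y, x)=-1.5542° <0 so +360° → 358.4458° ≈ 358.4°
Leg 2: φ1=-0.1080621, φ2=0.7152970, Δφ=0.8233591, Δλ=-1.3586219 rad; a=sin²(Δφ/2)+cosφ1·cosφ2·sin²(Δλ/2)=0.4563449614; c=2·atan2(√a, √(1-a))=1.483374939; dist=6371·c=9450.582 ≈ 9450.6 km; running total=25622.6 km
Leg 2 bearing: y=sinΔλ·cosφ2=-0.73797012, x=cosφ1·sinφ2-sinφ1·cosφ2·cosΔλ=0.66916145; θ=atan2(y, x)=-47.7995° <0 so +360° → 312.2005° ≈ 312.2°
Leg 3: φ1=0.7152970, φ2=-0.4567195, Δφ=-1.1720165, Δλ=-0.0165667 rad; a=sin²(Δφ/2)+cosφ1·cosφ2·sin²(Δλ/2)=0.3058993952; c=2·atan2(√a, √(1-a))=1.172117405; dist=6371·c=7467.560 ≈ 7467.6 km; running total=33090.2 km
Leg 3 bearing: y=sinΔλ·cosφ2=-0.01486797, x=cosφ1·sinφ2-sinφ1·cosφ2·cosΔλ=-0.92145470; θ=atan2(y, x)=-179.0756° <0 so +360° → 180.9244° ≈ 180.9°
Leg 4: φ1=-0.4567195, φ2=0.7611695, Δφ=1.2178890, Δλ=-1.8752411 rad; a=sin²(Δφ/2)+cosφ1·cosφ2·sin²(Δλ/2)=0.7494922577; c=2·atan2(√a, √(1-a))=2.093222918; dist=6371·c=13335.923 ≈ 13335.9 km; running total=46426.1 km
Leg 4 bearing: y=sinΔλ·cosφ2=-0.69073425, x=cosφ1·sinφ2-sinφ1·cosφ2·cosΔλ=0.52335518; θ=atan2(y, x)=-52.8495° <0 so +360° → 307.1505° ≈ 307.2°
Leg 5: φ1=0.7611695, φ2=0.2548914, Δφ=-0.5062781, Δλ=3.4969434 rad; a=sin²(Δφ/2)+cosφ1·cosφ2·sin²(Δλ/2)=0.7414729003; c=2·atan2(√a, √(1-a))=2.074812060; dist=6371·c=13218.628 ≈ 13218.6 km; running total=59644.7 km
Leg 5 bearing: y=sinΔλ·cosφ2=-0.33667822, x=cosφ1·sinφ2-sinφ1·cosφ2·cosΔλ=0.80833850; θ=atan2(y, x)=-22.6120° <0 so +360° → 337.3880° ≈ 337.4°
Leg 6: φ1=0.2548914, φ2=1.1191383, Δφ=0.8642469, Δλ=-2.4937561 rad; a=sin²(Δφ/2)+cosφ1·cosφ2·sin²(Δλ/2)=0.5549631692; c=2·atan2(√a, √(1-a))=1.680945266; dist=6371·c=10709.302 ≈ 10709.3 km; running total=70354.0 km
Leg 6 bearing: y=sinΔλ·cosφ2=-0.26338608, x=cosφ1·sinφ2-sinφ1·cosφ2·cosΔλ=0.95840700; θ=atan2(y, x)=-15.3665° <0 so +360° → 344.6335° ≈ 344.6°
Leg 7: φ1=1.1191383, φ2=0.9727837, Δφ=-0.1463546, Δλ=1.0389142 rad; a=sin²(Δφ/2)+cosφ1·cosφ2·sin²(Δλ/2)=0.0658976880; c=2·atan2(√a, √(1-a))=0.519223745; dist=6371·c=3307.974 ≈ 3308.0 km; running total=73662.0 km
Leg 7 bearing: y=sinΔλ·cosφ2=0.48522480, x=cosφ1·sinφ2-sinφ1·cosφ2·cosΔλ=0.10381531; θ=atan2(y, x)=77.9235° ≈ 77.9°

Leg 1: dist=16172.0 km, bearing=358.4°
Leg 2: dist=9450.6 km, bearing=312.2°
Leg 3: dist=7467.6 km, bearing=180.9°
Leg 4: dist=13335.9 km, bearing=307.2°
Leg 5: dist=13218.6 km, bearing=337.4°
Leg 6: dist=10709.3 km, bearing=344.6°
Leg 7: dist=3308.0 km, bearing=77.9°
Total: 73662.0 km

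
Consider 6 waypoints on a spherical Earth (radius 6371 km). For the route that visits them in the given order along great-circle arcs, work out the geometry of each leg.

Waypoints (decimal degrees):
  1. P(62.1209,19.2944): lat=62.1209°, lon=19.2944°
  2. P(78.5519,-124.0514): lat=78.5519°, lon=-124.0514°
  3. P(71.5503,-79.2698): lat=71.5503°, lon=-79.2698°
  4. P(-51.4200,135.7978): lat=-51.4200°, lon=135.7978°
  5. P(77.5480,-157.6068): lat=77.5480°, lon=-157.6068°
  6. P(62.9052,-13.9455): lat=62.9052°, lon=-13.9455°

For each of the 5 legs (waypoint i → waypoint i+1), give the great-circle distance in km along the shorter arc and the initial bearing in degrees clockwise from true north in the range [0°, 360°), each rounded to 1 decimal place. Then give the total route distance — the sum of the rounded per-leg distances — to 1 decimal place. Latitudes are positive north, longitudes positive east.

Leg 1: dist=4185.1 km, bearing=348.8°
Leg 2: dist=1447.1 km, bearing=98.1°
Leg 3: dist=17187.1 km, bearing=303.5°
Leg 4: dist=15036.9 km, bearing=16.3°
Leg 5: dist=4202.7 km, bearing=26.1°
Total: 42058.9 km

Leg 1: φ1=1.0842142, φ2=1.3709893, Δφ=0.2867750, Δλ=-2.5018562 rad; a=sin²(Δφ/2)+cosφ1·cosφ2·sin²(Δλ/2)=0.1040537556; c=2·atan2(√a, √(1-a))=0.656894442; dist=6371·c=4185.074 ≈ 4185.1 km; running total=4185.1 km
Leg 1 bearing: y=sinΔλ·cosφ2=-0.11848952, x=cosφ1·sinφ2-sinφ1·cosφ2·cosΔλ=0.59905469; θ=atan2(y, x)=-11.1884° <0 so +360° → 348.8116° ≈ 348.8°
Leg 2: φ1=1.3709893, φ2=1.2487883, Δφ=-0.1222010, Δλ=0.7815864 rad; a=sin²(Δφ/2)+cosφ1·cosφ2·sin²(Δλ/2)=0.0128429493; c=2·atan2(√a, √(1-a))=0.227141449; dist=6371·c=1447.118 ≈ 1447.1 km; running total=5632.2 km
Leg 2 bearing: y=sinΔλ·cosφ2=0.22292487, x=cosφ1·sinφ2-sinφ1·cosφ2·cosΔλ=-0.03188312; θ=atan2(y, x)=98.1393° ≈ 98.1°
Leg 3: φ1=1.2487883, φ2=-0.8974483, Δφ=-2.1462366, Δλ=3.7536377 rad; a=sin²(Δφ/2)+cosφ1·cosφ2·sin²(Δλ/2)=0.9515438161; c=2·atan2(√a, √(1-a))=2.697701989; dist=6371·c=17187.059 ≈ 17187.1 km; running total=22819.3 km
Leg 3 bearing: y=sinΔλ·cosφ2=-0.35828859, x=cosφ1·sinφ2-sinφ1·cosφ2·cosΔλ=0.23677419; θ=atan2(y, x)=-56.5414° <0 so +360° → 303.4586° ≈ 303.5°
Leg 4: φ1=-0.8974483, φ2=1.3534679, Δφ=2.2509162, Δλ=-5.1208763 rad; a=sin²(Δφ/2)+cosφ1·cosφ2·sin²(Δλ/2)=0.8549688576; c=2·atan2(√a, √(1-a))=2.360206093; dist=6371·c=15036.873 ≈ 15036.9 km; running total=37856.2 km
Leg 4 bearing: y=sinΔλ·cosφ2=0.19788088, x=cosφ1·sinφ2-sinφ1·cosφ2·cosΔλ=0.67589319; θ=atan2(y, x)=16.3184° ≈ 16.3°
Leg 5: φ1=1.3534679, φ2=1.0979029, Δφ=-0.2555651, Δλ=2.5073627 rad; a=sin²(Δφ/2)+cosφ1·cosφ2·sin²(Δλ/2)=0.1048982819; c=2·atan2(√a, √(1-a))=0.659655446; dist=6371·c=4202.665 ≈ 4202.7 km; running total=42058.9 km
Leg 5 bearing: y=sinΔλ·cosφ2=0.26988863, x=cosφ1·sinφ2-sinφ1·cosφ2·cosΔλ=0.55021692; θ=atan2(y, x)=26.1286° ≈ 26.1°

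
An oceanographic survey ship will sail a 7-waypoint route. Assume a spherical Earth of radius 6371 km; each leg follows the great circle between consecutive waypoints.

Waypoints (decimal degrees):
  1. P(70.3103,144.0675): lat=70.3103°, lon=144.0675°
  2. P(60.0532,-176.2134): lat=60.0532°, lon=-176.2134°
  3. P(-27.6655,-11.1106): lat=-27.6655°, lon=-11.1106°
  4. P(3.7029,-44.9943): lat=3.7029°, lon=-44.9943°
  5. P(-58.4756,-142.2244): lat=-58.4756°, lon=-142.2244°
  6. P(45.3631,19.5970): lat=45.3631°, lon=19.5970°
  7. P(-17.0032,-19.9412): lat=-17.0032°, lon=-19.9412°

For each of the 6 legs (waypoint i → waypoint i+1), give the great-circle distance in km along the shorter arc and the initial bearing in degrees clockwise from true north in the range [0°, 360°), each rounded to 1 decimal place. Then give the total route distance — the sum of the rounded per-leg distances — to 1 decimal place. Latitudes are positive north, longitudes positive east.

Leg 1: dist=2119.0 km, bearing=102.3°
Leg 2: dist=16240.7 km, bearing=24.1°
Leg 3: dist=5034.0 km, bearing=308.5°
Leg 4: dist=10778.5 km, bearing=211.5°
Leg 5: dist=18109.3 km, bearing=131.9°
Leg 6: dist=7998.9 km, bearing=219.8°
Total: 60280.4 km

Leg 1: φ1=1.2271462, φ2=1.0481261, Δφ=-0.1790202, Δλ=-5.5899562 rad; a=sin²(Δφ/2)+cosφ1·cosφ2·sin²(Δλ/2)=0.0274011663; c=2·atan2(√a, √(1-a))=0.332596838; dist=6371·c=2118.974 ≈ 2119.0 km; running total=2119.0 km
Leg 1 bearing: y=sinΔλ·cosφ2=0.31899815, x=cosφ1·sinφ2-sinφ1·cosφ2·cosΔλ=-0.06958127; θ=atan2(y, x)=102.3049° ≈ 102.3°
Leg 2: φ1=1.0481261, φ2=-0.4828541, Δφ=-1.5309801, Δλ=2.8815875 rad; a=sin²(Δφ/2)+cosφ1·cosφ2·sin²(Δλ/2)=0.9147912688; c=2·atan2(√a, √(1-a))=2.549155969; dist=6371·c=16240.673 ≈ 16240.7 km; running total=18359.7 km
Leg 2 bearing: y=sinΔλ·cosφ2=0.22769384, x=cosφ1·sinφ2-sinφ1·cosφ2·cosΔλ=0.50985128; θ=atan2(y, x)=24.0650° ≈ 24.1°
Leg 3: φ1=-0.4828541, φ2=0.0646278, Δφ=0.5474819, Δλ=-0.5913821 rad; a=sin²(Δφ/2)+cosφ1·cosφ2·sin²(Δλ/2)=0.1481305314; c=2·atan2(√a, √(1-a))=0.790149743; dist=6371·c=5034.044 ≈ 5034.0 km; running total=23393.7 km
Leg 3 bearing: y=sinΔλ·cosφ2=-0.55634507, x=cosφ1·sinφ2-sinφ1·cosφ2·cosΔλ=0.44185028; θ=atan2(y, x)=-51.5433° <0 so +360° → 308.4567° ≈ 308.5°
Leg 4: φ1=0.0646278, φ2=-1.0205918, Δφ=-1.0852195, Δλ=-1.6969854 rad; a=sin²(Δφ/2)+cosφ1·cosφ2·sin²(Δλ/2)=0.5603592985; c=2·atan2(√a, √(1-a))=1.691810068; dist=6371·c=10778.522 ≈ 10778.5 km; running total=34172.2 km
Leg 4 bearing: y=sinΔλ·cosφ2=-0.51870420, x=cosφ1·sinφ2-sinφ1·cosφ2·cosΔλ=-0.84638819; θ=atan2(y, x)=-148.4982° <0 so +360° → 211.5018° ≈ 211.5°
Leg 5: φ1=-1.0205918, φ2=0.7917355, Δφ=1.8123272, Δλ=2.8243162 rad; a=sin²(Δφ/2)+cosφ1·cosφ2·sin²(Δλ/2)=0.9777953161; c=2·atan2(√a, √(1-a))=2.842453838; dist=6371·c=18109.273 ≈ 18109.3 km; running total=52281.5 km
Leg 5 bearing: y=sinΔλ·cosφ2=0.21920078, x=cosφ1·sinφ2-sinφ1·cosφ2·cosΔλ=-0.19697096; θ=atan2(y, x)=131.9425° ≈ 131.9°
Leg 6: φ1=0.7917355, φ2=-0.2967618, Δφ=-1.0884973, Δλ=-0.6900718 rad; a=sin²(Δφ/2)+cosφ1·cosφ2·sin²(Δλ/2)=0.3449565608; c=2·atan2(√a, √(1-a))=1.255511913; dist=6371·c=7998.866 ≈ 7998.9 km; running total=60280.4 km
Leg 6 bearing: y=sinΔλ·cosφ2=-0.60876607, x=cosφ1·sinφ2-sinφ1·cosφ2·cosΔλ=-0.73023969; θ=atan2(y, x)=-140.1836° <0 so +360° → 219.8164° ≈ 219.8°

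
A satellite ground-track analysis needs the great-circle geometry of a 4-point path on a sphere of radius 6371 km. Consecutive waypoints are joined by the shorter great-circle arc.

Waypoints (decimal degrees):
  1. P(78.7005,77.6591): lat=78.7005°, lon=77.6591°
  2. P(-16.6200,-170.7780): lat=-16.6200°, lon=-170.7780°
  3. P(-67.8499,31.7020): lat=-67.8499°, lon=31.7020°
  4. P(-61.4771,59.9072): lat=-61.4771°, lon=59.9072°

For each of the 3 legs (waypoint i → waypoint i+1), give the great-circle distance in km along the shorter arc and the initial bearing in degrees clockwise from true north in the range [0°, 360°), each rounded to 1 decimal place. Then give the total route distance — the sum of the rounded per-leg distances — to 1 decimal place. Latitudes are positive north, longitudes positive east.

Leg 1: φ1=1.3735828, φ2=-0.2900737, Δφ=-1.6636566, Δλ=-4.3360454 rad; a=sin²(Δφ/2)+cosφ1·cosφ2·sin²(Δλ/2)=0.6747408630; c=2·atan2(√a, √(1-a))=1.927814219; dist=6371·c=12282.104 ≈ 12282.1 km; running total=12282.1 km
Leg 1 bearing: y=sinΔλ·cosφ2=0.89116124, x=cosφ1·sinφ2-sinφ1·cosφ2·cosΔλ=0.28929944; θ=atan2(y, x)=72.0149° ≈ 72.0°
Leg 2: φ1=-0.2900737, φ2=-1.1842042, Δφ=-0.8941304, Δλ=3.5339427 rad; a=sin²(Δφ/2)+cosφ1·cosφ2·sin²(Δλ/2)=0.5344579431; c=2·atan2(√a, √(1-a))=1.639766881; dist=6371·c=10446.955 ≈ 10447.0 km; running total=22729.1 km
Leg 2 bearing: y=sinΔλ·cosφ2=-0.14416317, x=cosφ1·sinφ2-sinφ1·cosφ2·cosΔλ=-0.98715124; θ=atan2(y, x)=-171.6913° <0 so +360° → 188.3087° ≈ 188.3°
Leg 3: φ1=-1.1842042, φ2=-1.0729778, Δφ=0.1112263, Δλ=0.4922736 rad; a=sin²(Δφ/2)+cosφ1·cosφ2·sin²(Δλ/2)=0.0137784212; c=2·atan2(√a, √(1-a))=0.235305520; dist=6371·c=1499.131 ≈ 1499.1 km; running total=24228.2 km
Leg 3 bearing: y=sinΔλ·cosφ2=0.22568589, x=cosφ1·sinφ2-sinφ1·cosφ2·cosΔλ=0.05848233; θ=atan2(y, x)=75.4724° ≈ 75.5°

Leg 1: dist=12282.1 km, bearing=72.0°
Leg 2: dist=10447.0 km, bearing=188.3°
Leg 3: dist=1499.1 km, bearing=75.5°
Total: 24228.2 km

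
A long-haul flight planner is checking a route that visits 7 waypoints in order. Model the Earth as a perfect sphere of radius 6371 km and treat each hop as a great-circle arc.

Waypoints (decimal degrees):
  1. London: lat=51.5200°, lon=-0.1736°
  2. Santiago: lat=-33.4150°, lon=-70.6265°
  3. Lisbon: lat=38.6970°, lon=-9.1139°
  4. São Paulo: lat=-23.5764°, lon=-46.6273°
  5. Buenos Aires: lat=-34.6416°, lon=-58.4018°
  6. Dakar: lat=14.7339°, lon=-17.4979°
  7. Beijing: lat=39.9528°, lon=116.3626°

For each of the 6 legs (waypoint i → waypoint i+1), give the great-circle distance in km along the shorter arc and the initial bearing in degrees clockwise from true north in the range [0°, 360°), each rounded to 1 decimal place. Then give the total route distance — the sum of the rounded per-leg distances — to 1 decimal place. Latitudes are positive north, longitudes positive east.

Leg 1: dist=11665.6 km, bearing=234.5°
Leg 2: dist=10221.5 km, bearing=43.3°
Leg 3: dist=7950.2 km, bearing=216.1°
Leg 4: dist=1677.3 km, bearing=220.2°
Leg 5: dist=6985.2 km, bearing=45.4°
Leg 6: dist=12288.2 km, bearing=36.2°
Total: 50788.0 km

Leg 1: φ1=0.8991936, φ2=-0.5832018, Δφ=-1.4823954, Δλ=-1.2296351 rad; a=sin²(Δφ/2)+cosφ1·cosφ2·sin²(Δλ/2)=0.6286619797; c=2·atan2(√a, √(1-a))=1.831048208; dist=6371·c=11665.608 ≈ 11665.6 km; running total=11665.6 km
Leg 1 bearing: y=sinΔλ·cosφ2=-0.78659704, x=cosφ1·sinφ2-sinφ1·cosφ2·cosΔλ=-0.56129268; θ=atan2(y, x)=-125.5105° <0 so +360° → 234.4895° ≈ 234.5°
Leg 2: φ1=-0.5832018, φ2=0.6753901, Δφ=1.2585918, Δλ=1.0735974 rad; a=sin²(Δφ/2)+cosφ1·cosφ2·sin²(Δλ/2)=0.5167881975; c=2·atan2(√a, √(1-a))=1.604379034; dist=6371·c=10221.499 ≈ 10221.5 km; running total=21887.1 km
Leg 2 bearing: y=sinΔλ·cosφ2=0.68596625, x=cosφ1·sinφ2-sinφ1·cosφ2·cosΔλ=0.72685826; θ=atan2(y, x)=43.3421° ≈ 43.3°
Leg 3: φ1=0.6753901, φ2=-0.4114858, Δφ=-1.0868759, Δλ=-0.6547323 rad; a=sin²(Δφ/2)+cosφ1·cosφ2·sin²(Δλ/2)=0.3413332343; c=2·atan2(√a, √(1-a))=1.247879966; dist=6371·c=7950.243 ≈ 7950.2 km; running total=29837.3 km
Leg 3 bearing: y=sinΔλ·cosφ2=-0.55811667, x=cosφ1·sinφ2-sinφ1·cosφ2·cosΔλ=-0.76668456; θ=atan2(y, x)=-143.9468° <0 so +360° → 216.0532° ≈ 216.1°
Leg 4: φ1=-0.4114858, φ2=-0.6046100, Δφ=-0.1931242, Δλ=-0.2055038 rad; a=sin²(Δφ/2)+cosφ1·cosφ2·sin²(Δλ/2)=0.0172285277; c=2·atan2(√a, √(1-a))=0.263274668; dist=6371·c=1677.323 ≈ 1677.3 km; running total=31514.6 km
Leg 4 bearing: y=sinΔλ·cosφ2=-0.16788534, x=cosφ1·sinφ2-sinφ1·cosφ2·cosΔλ=-0.19885003; θ=atan2(y, x)=-139.8262° <0 so +360° → 220.1738° ≈ 220.2°
Leg 5: φ1=-0.6046100, φ2=0.2571551, Δφ=0.8617650, Δλ=0.7139077 rad; a=sin²(Δφ/2)+cosφ1·cosφ2·sin²(Δλ/2)=0.2715984261; c=2·atan2(√a, √(1-a))=1.096398172; dist=6371·c=6985.153 ≈ 6985.2 km; running total=38499.8 km
Leg 5 bearing: y=sinΔλ·cosφ2=0.63326102, x=cosφ1·sinφ2-sinφ1·cosφ2·cosΔλ=0.62474904; θ=atan2(y, x)=45.3877° ≈ 45.4°
Leg 6: φ1=0.2571551, φ2=0.6973079, Δφ=0.4401528, Δλ=2.3363065 rad; a=sin²(Δφ/2)+cosφ1·cosφ2·sin²(Δλ/2)=0.6751884768; c=2·atan2(√a, √(1-a))=1.928769867; dist=6371·c=12288.193 ≈ 12288.2 km; running total=50788.0 km
Leg 6 bearing: y=sinΔλ·cosφ2=0.55272186, x=cosφ1·sinφ2-sinφ1·cosφ2·cosΔλ=0.75613130; θ=atan2(y, x)=36.1663° ≈ 36.2°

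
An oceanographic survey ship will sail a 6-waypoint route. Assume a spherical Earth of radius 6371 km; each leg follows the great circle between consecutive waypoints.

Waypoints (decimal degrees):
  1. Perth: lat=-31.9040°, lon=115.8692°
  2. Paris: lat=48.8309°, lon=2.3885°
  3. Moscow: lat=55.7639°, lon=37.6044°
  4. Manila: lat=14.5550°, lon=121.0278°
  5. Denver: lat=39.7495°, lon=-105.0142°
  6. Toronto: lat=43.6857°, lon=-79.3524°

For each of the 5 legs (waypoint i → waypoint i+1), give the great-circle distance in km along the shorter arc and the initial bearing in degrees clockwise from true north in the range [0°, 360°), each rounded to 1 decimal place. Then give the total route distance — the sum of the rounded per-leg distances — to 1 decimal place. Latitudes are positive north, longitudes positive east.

Leg 1: φ1=-0.5568298, φ2=0.8522600, Δφ=1.4090898, Δλ=-1.9806119 rad; a=sin²(Δφ/2)+cosφ1·cosφ2·sin²(Δλ/2)=0.8102506898; c=2·atan2(√a, √(1-a))=2.240178216; dist=6371·c=14272.175 ≈ 14272.2 km; running total=14272.2 km
Leg 1 bearing: y=sinΔλ·cosφ2=-0.60377398, x=cosφ1·sinφ2-sinφ1·cosφ2·cosΔλ=0.50043484; θ=atan2(y, x)=-50.3465° <0 so +360° → 309.6535° ≈ 309.7°
Leg 2: φ1=0.8522600, φ2=0.9732637, Δφ=0.1210037, Δλ=0.6146334 rad; a=sin²(Δφ/2)+cosφ1·cosφ2·sin²(Δλ/2)=0.0375461242; c=2·atan2(√a, √(1-a))=0.390003441; dist=6371·c=2484.712 ≈ 2484.7 km; running total=16756.9 km
Leg 2 bearing: y=sinΔλ·cosφ2=0.32443091, x=cosφ1·sinφ2-sinφ1·cosφ2·cosΔλ=0.19821764; θ=atan2(y, x)=58.5763° ≈ 58.6°
Leg 3: φ1=0.9732637, φ2=0.2540327, Δφ=-0.7192310, Δλ=1.4560130 rad; a=sin²(Δφ/2)+cosφ1·cosφ2·sin²(Δλ/2)=0.3649340547; c=2·atan2(√a, √(1-a))=1.297266315; dist=6371·c=8264.884 ≈ 8264.9 km; running total=25021.8 km
Leg 3 bearing: y=sinΔλ·cosφ2=0.96153766, x=cosφ1·sinφ2-sinφ1·cosφ2·cosΔλ=0.04974031; θ=atan2(y, x)=87.0387° ≈ 87.0°
Leg 4: φ1=0.2540327, φ2=0.6937597, Δφ=0.4397270, Δλ=-3.9451771 rad; a=sin²(Δφ/2)+cosφ1·cosφ2·sin²(Δλ/2)=0.6779289939; c=2·atan2(√a, √(1-a))=1.934628319; dist=6371·c=12325.517 ≈ 12325.5 km; running total=37347.3 km
Leg 4 bearing: y=sinΔλ·cosφ2=0.55345390, x=cosφ1·sinφ2-sinφ1·cosφ2·cosΔλ=0.75302979; θ=atan2(y, x)=36.3148° ≈ 36.3°
Leg 5: φ1=0.6937597, φ2=0.7624593, Δφ=0.0686997, Δλ=0.4478829 rad; a=sin²(Δφ/2)+cosφ1·cosφ2·sin²(Δλ/2)=0.0285989226; c=2·atan2(√a, √(1-a))=0.339857569; dist=6371·c=2165.233 ≈ 2165.2 km; running total=39512.5 km
Leg 5 bearing: y=sinΔλ·cosφ2=0.31316153, x=cosφ1·sinφ2-sinφ1·cosφ2·cosΔλ=0.11425389; θ=atan2(y, x)=69.9560° ≈ 70.0°

Leg 1: dist=14272.2 km, bearing=309.7°
Leg 2: dist=2484.7 km, bearing=58.6°
Leg 3: dist=8264.9 km, bearing=87.0°
Leg 4: dist=12325.5 km, bearing=36.3°
Leg 5: dist=2165.2 km, bearing=70.0°
Total: 39512.5 km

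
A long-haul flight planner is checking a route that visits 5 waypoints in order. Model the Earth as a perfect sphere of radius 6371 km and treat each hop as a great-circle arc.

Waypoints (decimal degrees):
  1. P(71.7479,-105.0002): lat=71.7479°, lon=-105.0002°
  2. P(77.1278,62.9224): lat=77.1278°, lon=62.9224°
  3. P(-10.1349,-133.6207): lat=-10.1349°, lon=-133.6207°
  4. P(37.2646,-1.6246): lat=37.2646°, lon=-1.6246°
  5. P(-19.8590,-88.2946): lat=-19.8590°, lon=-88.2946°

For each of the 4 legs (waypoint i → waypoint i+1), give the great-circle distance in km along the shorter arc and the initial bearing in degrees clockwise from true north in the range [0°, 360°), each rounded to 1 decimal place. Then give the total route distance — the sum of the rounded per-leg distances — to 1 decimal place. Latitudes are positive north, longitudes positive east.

Leg 1: dist=3441.8 km, bearing=5.2°
Leg 2: dist=12503.1 km, bearing=17.7°
Leg 3: dist=14355.7 km, bearing=49.7°
Leg 4: dist=11045.6 km, bearing=252.1°
Total: 41346.2 km

Leg 1: φ1=1.2522371, φ2=1.3461341, Δφ=0.0938970, Δλ=2.9308023 rad; a=sin²(Δφ/2)+cosφ1·cosφ2·sin²(Δλ/2)=0.0712038423; c=2·atan2(√a, √(1-a))=0.540226290; dist=6371·c=3441.782 ≈ 3441.8 km; running total=3441.8 km
Leg 1 bearing: y=sinΔλ·cosφ2=0.04661230, x=cosφ1·sinφ2-sinφ1·cosφ2·cosΔλ=0.51221354; θ=atan2(y, x)=5.1997° ≈ 5.2°
Leg 2: φ1=1.3461341, φ2=-0.1768874, Δφ=-1.5230214, Δλ=-3.4303242 rad; a=sin²(Δφ/2)+cosφ1·cosφ2·sin²(Δλ/2)=0.6908837044; c=2·atan2(√a, √(1-a))=1.962504115; dist=6371·c=12503.114 ≈ 12503.1 km; running total=15944.9 km
Leg 2 bearing: y=sinΔλ·cosφ2=0.28029355, x=cosφ1·sinφ2-sinφ1·cosφ2·cosΔλ=0.88073218; θ=atan2(y, x)=17.6537° ≈ 17.7°
Leg 3: φ1=-0.1768874, φ2=0.6503900, Δφ=0.8272773, Δλ=2.3037665 rad; a=sin²(Δφ/2)+cosφ1·cosφ2·sin²(Δλ/2)=0.8153620416; c=2·atan2(√a, √(1-a))=2.253282273; dist=6371·c=14355.661 ≈ 14355.7 km; running total=30300.6 km
Leg 3 bearing: y=sinΔλ·cosφ2=0.59146637, x=cosφ1·sinφ2-sinφ1·cosφ2·cosΔλ=0.50234914; θ=atan2(y, x)=49.6578° ≈ 49.7°
Leg 4: φ1=0.6503900, φ2=-0.3466049, Δφ=-0.9969949, Δλ=-1.5126769 rad; a=sin²(Δφ/2)+cosφ1·cosφ2·sin²(Δλ/2)=0.5811060904; c=2·atan2(√a, √(1-a))=1.733728441; dist=6371·c=11045.584 ≈ 11045.6 km; running total=41346.2 km
Leg 4 bearing: y=sinΔλ·cosφ2=-0.93894341, x=cosφ1·sinφ2-sinφ1·cosφ2·cosΔλ=-0.30343449; θ=atan2(y, x)=-107.9091° <0 so +360° → 252.0909° ≈ 252.1°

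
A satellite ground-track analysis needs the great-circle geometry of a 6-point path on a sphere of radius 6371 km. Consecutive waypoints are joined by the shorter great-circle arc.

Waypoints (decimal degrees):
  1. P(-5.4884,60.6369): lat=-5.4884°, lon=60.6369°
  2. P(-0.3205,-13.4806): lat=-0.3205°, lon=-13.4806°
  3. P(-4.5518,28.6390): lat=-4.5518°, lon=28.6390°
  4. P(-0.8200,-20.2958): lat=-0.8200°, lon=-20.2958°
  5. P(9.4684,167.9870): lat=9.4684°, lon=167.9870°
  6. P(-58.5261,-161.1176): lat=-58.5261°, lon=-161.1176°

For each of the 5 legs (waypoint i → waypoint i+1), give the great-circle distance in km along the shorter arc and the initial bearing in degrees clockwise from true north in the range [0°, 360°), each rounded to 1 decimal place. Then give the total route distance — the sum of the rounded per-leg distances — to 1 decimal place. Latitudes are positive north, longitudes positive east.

Leg 1: dist=8246.3 km, bearing=271.2°
Leg 2: dist=4701.6 km, bearing=96.4°
Leg 3: dist=5449.8 km, bearing=272.9°
Leg 4: dist=18686.7 km, bearing=316.6°
Leg 5: dist=8055.5 km, bearing=163.7°
Total: 45139.9 km

Leg 1: φ1=-0.0957907, φ2=-0.0055938, Δφ=0.0901969, Δλ=-1.2935944 rad; a=sin²(Δφ/2)+cosφ1·cosφ2·sin²(Δλ/2)=0.3635291949; c=2·atan2(√a, √(1-a))=1.294346906; dist=6371·c=8246.284 ≈ 8246.3 km; running total=8246.3 km
Leg 1 bearing: y=sinΔλ·cosφ2=-0.96180989, x=cosφ1·sinφ2-sinφ1·cosφ2·cosΔλ=0.02060600; θ=atan2(y, x)=-88.7727° <0 so +360° → 271.2273° ≈ 271.2°
Leg 2: φ1=-0.0055938, φ2=-0.0794439, Δφ=-0.0738501, Δλ=0.7351257 rad; a=sin²(Δφ/2)+cosφ1·cosφ2·sin²(Δλ/2)=0.1300803323; c=2·atan2(√a, √(1-a))=0.737964806; dist=6371·c=4701.574 ≈ 4701.6 km; running total=12947.9 km
Leg 2 bearing: y=sinΔλ·cosφ2=0.66856507, x=cosφ1·sinφ2-sinφ1·cosφ2·cosΔλ=-0.07522306; θ=atan2(y, x)=96.4196° ≈ 96.4°
Leg 3: φ1=-0.0794439, φ2=-0.0143117, Δφ=0.0651322, Δλ=-0.8540734 rad; a=sin²(Δφ/2)+cosφ1·cosφ2·sin²(Δλ/2)=0.1720429066; c=2·atan2(√a, √(1-a))=0.855403235; dist=6371·c=5449.774 ≈ 5449.8 km; running total=18397.7 km
Leg 3 bearing: y=sinΔλ·cosφ2=-0.75388531, x=cosφ1·sinφ2-sinφ1·cosφ2·cosΔλ=0.03786179; θ=atan2(y, x)=-87.1249° <0 so +360° → 272.8751° ≈ 272.9°
Leg 4: φ1=-0.0143117, φ2=0.1652548, Δφ=0.1795665, Δλ=3.2861548 rad; a=sin²(Δφ/2)+cosφ1·cosφ2·sin²(Δλ/2)=0.9891709746; c=2·atan2(√a, √(1-a))=2.933089972; dist=6371·c=18686.716 ≈ 18686.7 km; running total=37084.4 km
Leg 4 bearing: y=sinΔλ·cosφ2=-0.14209655, x=cosφ1·sinφ2-sinφ1·cosφ2·cosΔλ=0.15051778; θ=atan2(y, x)=-43.3515° <0 so +360° → 316.6485° ≈ 316.6°
Leg 5: φ1=0.1652548, φ2=-1.0214731, Δφ=-1.1867279, Δλ=-5.7439589 rad; a=sin²(Δφ/2)+cosφ1·cosφ2·sin²(Δλ/2)=0.3491896696; c=2·atan2(√a, √(1-a))=1.264404304; dist=6371·c=8055.520 ≈ 8055.5 km; running total=45139.9 km
Leg 5 bearing: y=sinΔλ·cosφ2=0.26808911, x=cosφ1·sinφ2-sinφ1·cosφ2·cosΔλ=-0.91496077; θ=atan2(y, x)=163.6691° ≈ 163.7°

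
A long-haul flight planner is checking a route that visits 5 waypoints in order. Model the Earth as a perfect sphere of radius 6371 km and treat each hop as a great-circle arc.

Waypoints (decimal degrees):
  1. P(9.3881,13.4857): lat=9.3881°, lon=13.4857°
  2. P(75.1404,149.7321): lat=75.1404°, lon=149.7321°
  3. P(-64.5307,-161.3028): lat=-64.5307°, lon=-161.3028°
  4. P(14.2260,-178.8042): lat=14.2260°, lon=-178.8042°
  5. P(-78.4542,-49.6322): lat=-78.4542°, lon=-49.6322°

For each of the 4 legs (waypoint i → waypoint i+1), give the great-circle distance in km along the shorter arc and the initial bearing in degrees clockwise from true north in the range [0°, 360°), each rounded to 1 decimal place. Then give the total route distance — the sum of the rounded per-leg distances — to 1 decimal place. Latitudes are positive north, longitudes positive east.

Leg 1: dist=10167.4 km, bearing=10.2°
Leg 2: dist=15917.7 km, bearing=147.3°
Leg 3: dist=8882.4 km, bearing=342.8°
Leg 4: dist=12376.5 km, bearing=170.4°
Total: 47344.0 km

Leg 1: φ1=0.1638533, φ2=1.3114474, Δφ=1.1475941, Δλ=2.3779483 rad; a=sin²(Δφ/2)+cosφ1·cosφ2·sin²(Δλ/2)=0.5125465693; c=2·atan2(√a, √(1-a))=1.595892099; dist=6371·c=10167.429 ≈ 10167.4 km; running total=10167.4 km
Leg 1 bearing: y=sinΔλ·cosφ2=0.17735108, x=cosφ1·sinφ2-sinφ1·cosφ2·cosΔλ=0.98382769; θ=atan2(y, x)=10.2188° ≈ 10.2°
Leg 2: φ1=1.3114474, φ2=-1.1262732, Δφ=-2.4377206, Δλ=-5.4285831 rad; a=sin²(Δφ/2)+cosφ1·cosφ2·sin²(Δλ/2)=0.9001107484; c=2·atan2(√a, √(1-a))=2.498460797; dist=6371·c=15917.694 ≈ 15917.7 km; running total=26085.1 km
Leg 2 bearing: y=sinΔλ·cosφ2=0.32437390, x=cosφ1·sinφ2-sinφ1·cosφ2·cosΔλ=-0.50440770; θ=atan2(y, x)=147.2558° ≈ 147.3°
Leg 3: φ1=-1.1262732, φ2=0.2482905, Δφ=1.3745637, Δλ=-0.3054571 rad; a=sin²(Δφ/2)+cosφ1·cosφ2·sin²(Δλ/2)=0.4121600331; c=2·atan2(√a, √(1-a))=1.394199926; dist=6371·c=8882.448 ≈ 8882.4 km; running total=34967.5 km
Leg 3 bearing: y=sinΔλ·cosφ2=-0.29150692, x=cosφ1·sinφ2-sinφ1·cosφ2·cosΔλ=0.94029797; θ=atan2(y, x)=-17.2242° <0 so +360° → 342.7758° ≈ 342.8°
Leg 4: φ1=0.2482905, φ2=-1.3692841, Δφ=-1.6175746, Δλ=2.2544767 rad; a=sin²(Δφ/2)+cosφ1·cosφ2·sin²(Δλ/2)=0.6816616070; c=2·atan2(√a, √(1-a))=1.942628720; dist=6371·c=12376.488 ≈ 12376.5 km; running total=47344.0 km
Leg 4 bearing: y=sinΔλ·cosφ2=0.15516786, x=cosφ1·sinφ2-sinφ1·cosφ2·cosΔλ=-0.91865074; θ=atan2(y, x)=170.4128° ≈ 170.4°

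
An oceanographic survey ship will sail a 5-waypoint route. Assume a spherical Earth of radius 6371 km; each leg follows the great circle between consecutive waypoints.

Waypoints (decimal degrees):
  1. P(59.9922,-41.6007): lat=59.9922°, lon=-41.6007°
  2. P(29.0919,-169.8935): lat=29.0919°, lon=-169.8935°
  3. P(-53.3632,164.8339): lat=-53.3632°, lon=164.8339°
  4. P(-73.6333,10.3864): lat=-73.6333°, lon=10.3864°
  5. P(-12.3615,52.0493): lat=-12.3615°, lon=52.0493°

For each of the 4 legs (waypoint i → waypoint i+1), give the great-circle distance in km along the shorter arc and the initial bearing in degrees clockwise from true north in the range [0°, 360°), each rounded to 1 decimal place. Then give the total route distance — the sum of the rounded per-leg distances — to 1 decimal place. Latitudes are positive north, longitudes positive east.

Leg 1: φ1=1.0470614, φ2=0.5077494, Δφ=-0.5393120, Δλ=-2.2391318 rad; a=sin²(Δφ/2)+cosφ1·cosφ2·sin²(Δλ/2)=0.4248880949; c=2·atan2(√a, √(1-a))=1.420001679; dist=6371·c=9046.831 ≈ 9046.8 km; running total=9046.8 km
Leg 1 bearing: y=sinΔλ·cosφ2=-0.68583780, x=cosφ1·sinφ2-sinφ1·cosφ2·cosΔλ=0.71208098; θ=atan2(y, x)=-43.9245° <0 so +360° → 316.0755° ≈ 316.1°
Leg 2: φ1=0.5077494, φ2=-0.9313635, Δφ=-1.4391130, Δλ=5.8420952 rad; a=sin²(Δφ/2)+cosφ1·cosφ2·sin²(Δλ/2)=0.4593035658; c=2·atan2(√a, √(1-a))=1.489313321; dist=6371·c=9488.415 ≈ 9488.4 km; running total=18535.2 km
Leg 2 bearing: y=sinΔλ·cosφ2=-0.25476367, x=cosφ1·sinφ2-sinφ1·cosφ2·cosΔλ=-0.96357183; θ=atan2(y, x)=-165.1902° <0 so +360° → 194.8098° ≈ 194.8°
Leg 3: φ1=-0.9313635, φ2=-1.2851435, Δφ=-0.3537800, Δλ=-2.6956174 rad; a=sin²(Δφ/2)+cosφ1·cosφ2·sin²(Δλ/2)=0.1908934537; c=2·atan2(√a, √(1-a))=0.904329050; dist=6371·c=5761.480 ≈ 5761.5 km; running total=24296.7 km
Leg 3 bearing: y=sinΔλ·cosφ2=-0.12154407, x=cosφ1·sinφ2-sinφ1·cosφ2·cosΔλ=-0.77655625; θ=atan2(y, x)=-171.1044° <0 so +360° → 188.8956° ≈ 188.9°
Leg 4: φ1=-1.2851435, φ2=-0.2157489, Δφ=1.0693946, Δλ=0.7271548 rad; a=sin²(Δφ/2)+cosφ1·cosφ2·sin²(Δλ/2)=0.2944822191; c=2·atan2(√a, √(1-a))=1.147206597; dist=6371·c=7308.853 ≈ 7308.9 km; running total=31605.6 km
Leg 4 bearing: y=sinΔλ·cosφ2=0.64933550, x=cosφ1·sinφ2-sinφ1·cosφ2·cosΔλ=0.63985403; θ=atan2(y, x)=45.4214° ≈ 45.4°

Leg 1: dist=9046.8 km, bearing=316.1°
Leg 2: dist=9488.4 km, bearing=194.8°
Leg 3: dist=5761.5 km, bearing=188.9°
Leg 4: dist=7308.9 km, bearing=45.4°
Total: 31605.6 km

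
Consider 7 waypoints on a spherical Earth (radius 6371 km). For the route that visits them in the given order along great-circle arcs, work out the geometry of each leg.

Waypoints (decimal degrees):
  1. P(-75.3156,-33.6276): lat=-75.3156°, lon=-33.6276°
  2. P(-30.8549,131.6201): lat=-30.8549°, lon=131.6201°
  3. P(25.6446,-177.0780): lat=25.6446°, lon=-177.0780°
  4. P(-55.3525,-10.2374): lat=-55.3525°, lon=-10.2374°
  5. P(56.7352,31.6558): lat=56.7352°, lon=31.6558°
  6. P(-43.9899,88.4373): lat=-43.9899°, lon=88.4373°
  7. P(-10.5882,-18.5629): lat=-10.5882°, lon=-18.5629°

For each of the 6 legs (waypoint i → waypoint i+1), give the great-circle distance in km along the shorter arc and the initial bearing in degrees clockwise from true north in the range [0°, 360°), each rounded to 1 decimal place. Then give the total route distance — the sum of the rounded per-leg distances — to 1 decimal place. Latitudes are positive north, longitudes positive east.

Leg 1: dist=8161.8 km, bearing=166.8°
Leg 2: dist=8319.3 km, bearing=46.8°
Leg 3: dist=16542.6 km, bearing=165.5°
Leg 4: dist=13022.3 km, bearing=24.3°
Leg 5: dist=12384.8 km, bearing=139.7°
Leg 6: dist=10512.3 km, bearing=250.6°
Total: 68943.1 km

Leg 1: φ1=-1.3145052, φ2=-0.5385196, Δφ=0.7759856, Δλ=2.8841164 rad; a=sin²(Δφ/2)+cosφ1·cosφ2·sin²(Δλ/2)=0.3571648822; c=2·atan2(√a, √(1-a))=1.281090591; dist=6371·c=8161.828 ≈ 8161.8 km; running total=8161.8 km
Leg 1 bearing: y=sinΔλ·cosφ2=0.21860117, x=cosφ1·sinφ2-sinφ1·cosφ2·cosΔλ=-0.93306272; θ=atan2(y, x)=166.8144° ≈ 166.8°
Leg 2: φ1=-0.5385196, φ2=0.4475827, Δφ=0.9861023, Δλ=-5.3877982 rad; a=sin²(Δφ/2)+cosφ1·cosφ2·sin²(Δλ/2)=0.3690513947; c=2·atan2(√a, √(1-a))=1.305808820; dist=6371·c=8319.308 ≈ 8319.3 km; running total=16481.1 km
Leg 2 bearing: y=sinΔλ·cosφ2=0.70357351, x=cosφ1·sinφ2-sinφ1·cosφ2·cosΔλ=0.66060137; θ=atan2(y, x)=46.8042° ≈ 46.8°
Leg 3: φ1=0.4475827, φ2=-0.9660834, Δφ=-1.4136661, Δλ=2.9119178 rad; a=sin²(Δφ/2)+cosφ1·cosφ2·sin²(Δλ/2)=0.9275522782; c=2·atan2(√a, √(1-a))=2.596548802; dist=6371·c=16542.612 ≈ 16542.6 km; running total=33023.7 km
Leg 3 bearing: y=sinΔλ·cosφ2=0.12943115, x=cosφ1·sinφ2-sinφ1·cosφ2·cosΔλ=-0.50203962; θ=atan2(y, x)=165.5433° ≈ 165.5°
Leg 4: φ1=-0.9660834, φ2=0.9902160, Δφ=1.9562994, Δλ=0.7311743 rad; a=sin²(Δφ/2)+cosφ1·cosφ2·sin²(Δλ/2)=0.7278674838; c=2·atan2(√a, √(1-a))=2.043994066; dist=6371·c=13022.286 ≈ 13022.3 km; running total=46046.0 km
Leg 4 bearing: y=sinΔλ·cosφ2=0.36626387, x=cosφ1·sinφ2-sinφ1·cosφ2·cosΔλ=0.81126840; θ=atan2(y, x)=24.2978° ≈ 24.3°
Leg 5: φ1=0.9902160, φ2=-0.7677686, Δφ=-1.7579846, Δλ=0.9910241 rad; a=sin²(Δφ/2)+cosφ1·cosφ2·sin²(Δλ/2)=0.6822681670; c=2·atan2(√a, √(1-a))=1.943931152; dist=6371·c=12384.785 ≈ 12384.8 km; running total=58430.8 km
Leg 5 bearing: y=sinΔλ·cosφ2=0.60189310, x=cosφ1·sinφ2-sinφ1·cosφ2·cosΔλ=-0.71051950; θ=atan2(y, x)=139.7315° ≈ 139.7°
Leg 6: φ1=-0.7677686, φ2=-0.1847990, Δφ=0.5829696, Δλ=-1.8675058 rad; a=sin²(Δφ/2)+cosφ1·cosφ2·sin²(Δλ/2)=0.5395758768; c=2·atan2(√a, √(1-a))=1.650030962; dist=6371·c=10512.347 ≈ 10512.3 km; running total=68943.1 km
Leg 6 bearing: y=sinΔλ·cosφ2=-0.94002096, x=cosφ1·sinφ2-sinφ1·cosφ2·cosΔλ=-0.33180658; θ=atan2(y, x)=-109.4419° <0 so +360° → 250.5581° ≈ 250.6°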